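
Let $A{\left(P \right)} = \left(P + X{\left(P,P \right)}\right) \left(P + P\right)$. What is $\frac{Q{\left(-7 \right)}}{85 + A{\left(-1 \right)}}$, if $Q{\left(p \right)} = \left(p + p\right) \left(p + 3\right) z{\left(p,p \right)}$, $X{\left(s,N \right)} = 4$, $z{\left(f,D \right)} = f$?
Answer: $- \frac{392}{79} \approx -4.962$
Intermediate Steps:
$Q{\left(p \right)} = 2 p^{2} \left(3 + p\right)$ ($Q{\left(p \right)} = \left(p + p\right) \left(p + 3\right) p = 2 p \left(3 + p\right) p = 2 p^{2} \left(3 + p\right)$)
$A{\left(P \right)} = 2 P \left(4 + P\right)$ ($A{\left(P \right)} = \left(P + 4\right) \left(P + P\right) = \left(4 + P\right) 2 P = 2 P \left(4 + P\right)$)
$\frac{Q{\left(-7 \right)}}{85 + A{\left(-1 \right)}} = \frac{2 \left(-7\right)^{2} \left(3 - 7\right)}{85 + 2 \left(-1\right) \left(4 - 1\right)} = \frac{2 \cdot 49 \left(-4\right)}{85 + 2 \left(-1\right) 3} = - \frac{392}{85 - 6} = - \frac{392}{79}$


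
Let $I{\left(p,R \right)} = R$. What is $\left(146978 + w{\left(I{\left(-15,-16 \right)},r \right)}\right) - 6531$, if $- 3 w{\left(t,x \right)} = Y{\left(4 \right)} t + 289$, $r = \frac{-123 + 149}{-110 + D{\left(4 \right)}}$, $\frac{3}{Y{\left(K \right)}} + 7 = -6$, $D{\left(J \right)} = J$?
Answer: $\frac{5473628}{39} \approx 1.4035 \cdot 10^{5}$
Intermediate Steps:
$Y{\left(K \right)} = - \frac{3}{13}$ ($Y{\left(K \right)} = \frac{3}{-7 - 6} = \frac{3}{-13} = 3 \left(- \frac{1}{13}\right) = - \frac{3}{13}$)
$r = - \frac{13}{53}$ ($r = \frac{-123 + 149}{-110 + 4} = \frac{26}{-106} = 26 \left(- \frac{1}{106}\right) = - \frac{13}{53} \approx -0.24528$)
$w{\left(t,x \right)} = - \frac{289}{3} + \frac{t}{13}$ ($w{\left(t,x \right)} = - \frac{- \frac{3 t}{13} + 289}{3} = - \frac{289 - \frac{3 t}{13}}{3} = - \frac{289}{3} + \frac{t}{13}$)
$\left(146978 + w{\left(I{\left(-15,-16 \right)},r \right)}\right) - 6531 = \left(146978 + \left(- \frac{289}{3} + \frac{1}{13} \left(-16\right)\right)\right) - 6531 = \left(146978 - \frac{3805}{39}\right) - 6531 = \frac{5728337}{39} - 6531 = \frac{5473628}{39}$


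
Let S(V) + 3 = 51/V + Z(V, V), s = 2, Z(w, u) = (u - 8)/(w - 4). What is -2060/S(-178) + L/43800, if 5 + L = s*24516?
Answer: 162590167043/178514200 ≈ 910.80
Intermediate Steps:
Z(w, u) = (-8 + u)/(-4 + w)
S(V) = -3 + 51/V + (-8 + V)/(-4 + V) (S(V) = -3 + (51/V + (-8 + V)/(-4 + V)) = -3 + 51/V + (-8 + V)/(-4 + V))
L = 49027 (L = -5 + 2*24516 = -5 + 49032 = 49027)
-2060/S(-178) + L/43800 = -2060*(-178*(-4 - 178)/(-204 - 2*(-178)² + 55*(-178))) + 49027/43800 = -2060*32396/(-204 - 2*31684 - 9790) + 49027*(1/43800) = -2060*32396/(-204 - 63368 - 9790) + 49027/43800 = -2060/((-1/178*(-1/182)*(-73362))) + 49027/43800 = -2060/(-36681/16198) + 49027/43800 = -2060*(-16198/36681) + 49027/43800 = 33367880/36681 + 49027/43800 = 162590167043/178514200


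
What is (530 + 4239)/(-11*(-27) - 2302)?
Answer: -4769/2005 ≈ -2.3786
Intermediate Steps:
(530 + 4239)/(-11*(-27) - 2302) = 4769/(297 - 2302) = 4769/(-2005) = 4769*(-1/2005) = -4769/2005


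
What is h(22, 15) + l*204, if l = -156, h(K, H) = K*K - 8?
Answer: -31348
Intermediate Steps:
h(K, H) = -8 + K**2 (h(K, H) = K**2 - 8 = -8 + K**2)
h(22, 15) + l*204 = (-8 + 22**2) - 156*204 = (-8 + 484) - 31824 = 476 - 31824 = -31348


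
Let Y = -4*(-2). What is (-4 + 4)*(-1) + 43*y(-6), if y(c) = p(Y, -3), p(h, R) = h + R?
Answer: 215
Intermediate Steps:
Y = 8
p(h, R) = R + h
y(c) = 5 (y(c) = -3 + 8 = 5)
(-4 + 4)*(-1) + 43*y(-6) = (-4 + 4)*(-1) + 43*5 = 0*(-1) + 215 = 0 + 215 = 215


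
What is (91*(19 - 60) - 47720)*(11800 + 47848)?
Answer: -3068949248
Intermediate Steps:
(91*(19 - 60) - 47720)*(11800 + 47848) = (91*(-41) - 47720)*59648 = (-3731 - 47720)*59648 = -51451*59648 = -3068949248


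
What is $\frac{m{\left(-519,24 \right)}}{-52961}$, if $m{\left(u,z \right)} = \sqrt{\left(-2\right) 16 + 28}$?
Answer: $- \frac{2 i}{52961} \approx - 3.7764 \cdot 10^{-5} i$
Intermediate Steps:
$m{\left(u,z \right)} = 2 i$ ($m{\left(u,z \right)} = \sqrt{-32 + 28} = \sqrt{-4} = 2 i$)
$\frac{m{\left(-519,24 \right)}}{-52961} = \frac{2 i}{-52961} = 2 i \left(- \frac{1}{52961}\right) = - \frac{2 i}{52961}$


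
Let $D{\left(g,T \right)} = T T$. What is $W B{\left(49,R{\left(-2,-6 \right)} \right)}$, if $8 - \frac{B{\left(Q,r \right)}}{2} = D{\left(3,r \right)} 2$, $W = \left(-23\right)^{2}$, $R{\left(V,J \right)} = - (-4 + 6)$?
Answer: $0$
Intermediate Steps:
$D{\left(g,T \right)} = T^{2}$
$R{\left(V,J \right)} = -2$ ($R{\left(V,J \right)} = \left(-1\right) 2 = -2$)
$W = 529$
$B{\left(Q,r \right)} = 16 - 4 r^{2}$ ($B{\left(Q,r \right)} = 16 - 2 r^{2} \cdot 2 = 16 - 2 \cdot 2 r^{2} = 16 - 4 r^{2}$)
$W B{\left(49,R{\left(-2,-6 \right)} \right)} = 529 \left(16 - 4 \left(-2\right)^{2}\right) = 529 \left(16 - 16\right) = 529 \cdot 0 = 0$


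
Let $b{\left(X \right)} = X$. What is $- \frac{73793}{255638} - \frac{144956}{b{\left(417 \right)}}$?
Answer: $- \frac{37087033609}{106601046} \approx -347.9$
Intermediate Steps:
$- \frac{73793}{255638} - \frac{144956}{b{\left(417 \right)}} = - \frac{73793}{255638} - \frac{144956}{417} = - \frac{37087033609}{106601046}$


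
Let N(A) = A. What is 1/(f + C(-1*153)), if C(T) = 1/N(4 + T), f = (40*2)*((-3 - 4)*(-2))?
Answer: 149/166879 ≈ 0.00089286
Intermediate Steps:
f = 1120 (f = 80*(-7*(-2)) = 80*14 = 1120)
C(T) = 1/(4 + T)
1/(f + C(-1*153)) = 1/(1120 + 1/(4 - 1*153)) = 1/(1120 + 1/(4 - 153)) = 1/(1120 + 1/(-149)) = 1/(1120 - 1/149) = 1/(166879/149) = 149/166879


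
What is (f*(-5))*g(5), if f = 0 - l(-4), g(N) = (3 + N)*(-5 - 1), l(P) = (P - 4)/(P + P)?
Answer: -240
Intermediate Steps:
l(P) = (-4 + P)/(2*P) (l(P) = (-4 + P)/((2*P)) = (-4 + P)*(1/(2*P)) = (-4 + P)/(2*P))
g(N) = -18 - 6*N (g(N) = (3 + N)*(-6) = -18 - 6*N)
f = -1 (f = 0 - (-4 - 4)/(2*(-4)) = 0 - (-1)*(-8)/(2*4) = 0 - 1*1 = 0 - 1 = -1)
(f*(-5))*g(5) = (-1*(-5))*(-18 - 6*5) = 5*(-18 - 30) = 5*(-48) = -240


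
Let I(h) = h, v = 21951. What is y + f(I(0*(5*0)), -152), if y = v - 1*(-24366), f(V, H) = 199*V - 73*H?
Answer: 57413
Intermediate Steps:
f(V, H) = -73*H + 199*V
y = 46317 (y = 21951 - 1*(-24366) = 21951 + 24366 = 46317)
y + f(I(0*(5*0)), -152) = 46317 + (-73*(-152) + 199*(0*(5*0))) = 46317 + (11096 + 199*(0*0)) = 46317 + (11096 + 199*0) = 46317 + (11096 + 0) = 46317 + 11096 = 57413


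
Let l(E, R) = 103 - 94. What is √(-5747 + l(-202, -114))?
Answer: I*√5738 ≈ 75.75*I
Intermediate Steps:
l(E, R) = 9
√(-5747 + l(-202, -114)) = √(-5747 + 9) = √(-5738) = I*√5738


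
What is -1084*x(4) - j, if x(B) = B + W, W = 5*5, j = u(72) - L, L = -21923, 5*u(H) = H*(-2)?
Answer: -266651/5 ≈ -53330.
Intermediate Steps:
u(H) = -2*H/5 (u(H) = (H*(-2))/5 = (-2*H)/5 = -2*H/5)
j = 109471/5 (j = -⅖*72 - 1*(-21923) = -144/5 + 21923 = 109471/5 ≈ 21894.)
W = 25
x(B) = 25 + B (x(B) = B + 25 = 25 + B)
-1084*x(4) - j = -1084*(25 + 4) - 1*109471/5 = -1084*29 - 109471/5 = -31436 - 109471/5 = -266651/5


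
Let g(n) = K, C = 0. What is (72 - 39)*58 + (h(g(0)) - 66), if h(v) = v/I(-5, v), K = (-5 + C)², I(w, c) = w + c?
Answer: 7397/4 ≈ 1849.3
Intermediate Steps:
I(w, c) = c + w
K = 25 (K = (-5 + 0)² = (-5)² = 25)
g(n) = 25
h(v) = v/(-5 + v) (h(v) = v/(v - 5) = v/(-5 + v))
(72 - 39)*58 + (h(g(0)) - 66) = (72 - 39)*58 + (25/(-5 + 25) - 66) = 33*58 + (25/20 - 66) = 1914 + (25*(1/20) - 66) = 1914 + (5/4 - 66) = 1914 - 259/4 = 7397/4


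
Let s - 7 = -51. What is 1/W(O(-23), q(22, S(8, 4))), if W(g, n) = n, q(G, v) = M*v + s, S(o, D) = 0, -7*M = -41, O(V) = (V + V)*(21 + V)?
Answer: -1/44 ≈ -0.022727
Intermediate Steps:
O(V) = 2*V*(21 + V) (O(V) = (2*V)*(21 + V) = 2*V*(21 + V))
M = 41/7 (M = -⅐*(-41) = 41/7 ≈ 5.8571)
s = -44 (s = 7 - 51 = -44)
q(G, v) = -44 + 41*v/7 (q(G, v) = 41*v/7 - 44 = -44 + 41*v/7)
1/W(O(-23), q(22, S(8, 4))) = 1/(-44 + (41/7)*0) = 1/(-44 + 0) = 1/(-44) = -1/44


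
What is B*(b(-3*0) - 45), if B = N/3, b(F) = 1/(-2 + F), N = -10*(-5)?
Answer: -2275/3 ≈ -758.33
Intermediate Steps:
N = 50
B = 50/3 ≈ 16.667
B*(b(-3*0) - 45) = 50*(1/(-2 - 3*0) - 45)/3 = 50*(1/(-2 + 0) - 45)/3 = 50*(1/(-2) - 45)/3 = 50*(-1/2 - 45)/3 = (50/3)*(-91/2) = -2275/3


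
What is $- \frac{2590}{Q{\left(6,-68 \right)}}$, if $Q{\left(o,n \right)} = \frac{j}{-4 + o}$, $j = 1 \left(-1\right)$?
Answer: $5180$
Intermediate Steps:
$j = -1$
$Q{\left(o,n \right)} = - \frac{1}{-4 + o}$
$- \frac{2590}{Q{\left(6,-68 \right)}} = - \frac{2590}{\left(-1\right) \frac{1}{-4 + 6}} = - \frac{2590}{\left(-1\right) \frac{1}{2}} = - \frac{2590}{- \frac{1}{2}} = \left(-2590\right) \left(-2\right) = 5180$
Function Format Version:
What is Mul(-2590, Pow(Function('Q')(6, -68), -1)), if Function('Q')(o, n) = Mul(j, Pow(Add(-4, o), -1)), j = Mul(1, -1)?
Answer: 5180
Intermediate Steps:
j = -1
Function('Q')(o, n) = Mul(-1, Pow(Add(-4, o), -1))
Mul(-2590, Pow(Function('Q')(6, -68), -1)) = Mul(-2590, Pow(Mul(-1, Pow(Add(-4, 6), -1)), -1)) = Mul(-2590, Pow(Mul(-1, Pow(2, -1)), -1)) = Mul(-2590, Pow(Mul(-1, Rational(1, 2)), -1)) = Mul(-2590, Pow(Rational(-1, 2), -1)) = Mul(-2590, -2) = 5180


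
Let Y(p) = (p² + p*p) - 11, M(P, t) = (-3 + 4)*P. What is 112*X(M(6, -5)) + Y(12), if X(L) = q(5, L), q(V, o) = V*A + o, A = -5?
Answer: -1851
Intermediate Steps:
M(P, t) = P (M(P, t) = 1*P = P)
Y(p) = -11 + 2*p² (Y(p) = (p² + p²) - 11 = 2*p² - 11 = -11 + 2*p²)
q(V, o) = o - 5*V (q(V, o) = V*(-5) + o = -5*V + o = o - 5*V)
X(L) = -25 + L (X(L) = L - 5*5 = L - 25 = -25 + L)
112*X(M(6, -5)) + Y(12) = 112*(-25 + 6) + (-11 + 2*12²) = 112*(-19) + (-11 + 2*144) = -2128 + (-11 + 288) = -2128 + 277 = -1851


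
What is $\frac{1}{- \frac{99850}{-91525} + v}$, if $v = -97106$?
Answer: $- \frac{3661}{355501072} \approx -1.0298 \cdot 10^{-5}$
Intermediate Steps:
$\frac{1}{- \frac{99850}{-91525} + v} = \frac{1}{- \frac{99850}{-91525} - 97106} = \frac{1}{\left(-99850\right) \left(- \frac{1}{91525}\right) - 97106} = \frac{1}{\frac{3994}{3661} - 97106} = \frac{1}{- \frac{355501072}{3661}} = - \frac{3661}{355501072}$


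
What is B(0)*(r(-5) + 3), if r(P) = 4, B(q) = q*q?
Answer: 0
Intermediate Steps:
B(q) = q²
B(0)*(r(-5) + 3) = 0²*(4 + 3) = 0*7 = 0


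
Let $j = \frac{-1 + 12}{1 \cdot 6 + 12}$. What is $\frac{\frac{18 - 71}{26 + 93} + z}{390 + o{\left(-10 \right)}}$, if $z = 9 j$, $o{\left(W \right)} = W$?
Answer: $\frac{1203}{90440} \approx 0.013302$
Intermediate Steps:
$j = \frac{11}{18}$ ($j = \frac{11}{6 + 12} = \frac{11}{18} \approx 0.61111$)
$z = \frac{11}{2}$ ($z = 9 \cdot \frac{11}{18} = \frac{11}{2} \approx 5.5$)
$\frac{\frac{18 - 71}{26 + 93} + z}{390 + o{\left(-10 \right)}} = \frac{\frac{18 - 71}{26 + 93} + \frac{11}{2}}{390 - 10} = \frac{- \frac{53}{119} + \frac{11}{2}}{380} = \left(\left(-53\right) \frac{1}{119} + \frac{11}{2}\right) \frac{1}{380} = \left(- \frac{53}{119} + \frac{11}{2}\right) \frac{1}{380} = \frac{1203}{238} \cdot \frac{1}{380} = \frac{1203}{90440}$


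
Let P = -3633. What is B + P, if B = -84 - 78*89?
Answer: -10659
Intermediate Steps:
B = -7026 (B = -84 - 6942 = -7026)
B + P = -7026 - 3633 = -10659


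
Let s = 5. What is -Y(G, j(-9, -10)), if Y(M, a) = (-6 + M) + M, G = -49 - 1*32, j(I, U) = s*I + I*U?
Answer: 168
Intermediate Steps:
j(I, U) = 5*I + I*U
G = -81 (G = -49 - 32 = -81)
Y(M, a) = -6 + 2*M
-Y(G, j(-9, -10)) = -(-6 + 2*(-81)) = -(-6 - 162) = -1*(-168) = 168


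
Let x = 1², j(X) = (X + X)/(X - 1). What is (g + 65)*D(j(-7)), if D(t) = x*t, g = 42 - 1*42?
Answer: 455/4 ≈ 113.75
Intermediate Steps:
j(X) = 2*X/(-1 + X) (j(X) = (2*X)/(-1 + X) = 2*X/(-1 + X))
g = 0 (g = 42 - 42 = 0)
x = 1
D(t) = t (D(t) = 1*t = t)
(g + 65)*D(j(-7)) = (0 + 65)*(2*(-7)/(-1 - 7)) = 65*(2*(-7)/(-8)) = 65*(2*(-7)*(-⅛)) = 65*(7/4) = 455/4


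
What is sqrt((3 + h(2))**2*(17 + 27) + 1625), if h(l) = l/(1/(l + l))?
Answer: sqrt(6949) ≈ 83.361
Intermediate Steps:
h(l) = 2*l**2 (h(l) = l/(1/(2*l)) = l/((1/(2*l))) = l*(2*l) = 2*l**2)
sqrt((3 + h(2))**2*(17 + 27) + 1625) = sqrt((3 + 2*2**2)**2*(17 + 27) + 1625) = sqrt((3 + 2*4)**2*44 + 1625) = sqrt((3 + 8)**2*44 + 1625) = sqrt(11**2*44 + 1625) = sqrt(121*44 + 1625) = sqrt(5324 + 1625) = sqrt(6949)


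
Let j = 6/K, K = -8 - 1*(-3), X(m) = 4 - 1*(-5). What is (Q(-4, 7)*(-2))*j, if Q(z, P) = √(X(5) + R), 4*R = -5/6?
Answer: √1266/5 ≈ 7.1162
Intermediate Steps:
X(m) = 9 (X(m) = 4 + 5 = 9)
R = -5/24 (R = (-5/6)/4 = (-5*⅙)/4 = (¼)*(-⅚) = -5/24 ≈ -0.20833)
Q(z, P) = √1266/12 (Q(z, P) = √(9 - 5/24) = √(211/24) = √1266/12)
K = -5 (K = -8 + 3 = -5)
j = -6/5 (j = 6/(-5) = 6*(-⅕) = -6/5 ≈ -1.2000)
(Q(-4, 7)*(-2))*j = ((√1266/12)*(-2))*(-6/5) = -√1266/6*(-6/5) = √1266/5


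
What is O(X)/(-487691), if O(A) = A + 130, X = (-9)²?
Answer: -211/487691 ≈ -0.00043265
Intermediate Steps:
X = 81
O(A) = 130 + A
O(X)/(-487691) = (130 + 81)/(-487691) = 211*(-1/487691) = -211/487691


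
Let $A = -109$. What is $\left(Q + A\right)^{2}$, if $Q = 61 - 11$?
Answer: $3481$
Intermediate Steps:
$Q = 50$
$\left(Q + A\right)^{2} = \left(50 - 109\right)^{2} = \left(-59\right)^{2} = 3481$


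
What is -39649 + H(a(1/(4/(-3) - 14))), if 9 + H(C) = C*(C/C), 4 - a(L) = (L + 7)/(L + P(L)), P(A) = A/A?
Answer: -1705441/43 ≈ -39661.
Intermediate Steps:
P(A) = 1
a(L) = 4 - (7 + L)/(1 + L) (a(L) = 4 - (L + 7)/(L + 1) = 4 - (7 + L)/(1 + L))
H(C) = -9 + C (H(C) = -9 + C*(C/C) = -9 + C*1 = -9 + C)
-39649 + H(a(1/(4/(-3) - 14))) = -39649 + (-9 + 3*(-1 + 1/(4/(-3) - 14))/(1 + 1/(4/(-3) - 14))) = -39649 + (-9 + 3*(-1 + 1/(4*(-1/3) - 14))/(1 + 1/(4*(-1/3) - 14))) = -39649 + (-9 + 3*(-1 + 1/(-4/3 - 14))/(1 + 1/(-4/3 - 14))) = -39649 + (-9 + 3*(-1 + 1/(-46/3))/(1 + 1/(-46/3))) = -39649 + (-9 + 3*(-1 - 3/46)/(1 - 3/46)) = -39649 + (-9 + 3*(-49/46)/(43/46)) = -39649 + (-9 + 3*(46/43)*(-49/46)) = -39649 + (-9 - 147/43) = -39649 - 534/43 = -1705441/43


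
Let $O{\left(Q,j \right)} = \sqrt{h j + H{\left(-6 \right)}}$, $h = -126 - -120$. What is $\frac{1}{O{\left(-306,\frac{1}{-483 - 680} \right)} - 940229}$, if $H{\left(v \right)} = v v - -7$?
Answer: $- \frac{1093486327}{1028127555698868} - \frac{\sqrt{58167445}}{1028127555698868} \approx -1.0636 \cdot 10^{-6}$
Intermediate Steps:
$H{\left(v \right)} = 7 + v^{2}$ ($H{\left(v \right)} = v^{2} + 7 = 7 + v^{2}$)
$h = -6$ ($h = -126 + 120 = -6$)
$O{\left(Q,j \right)} = \sqrt{43 - 6 j}$ ($O{\left(Q,j \right)} = \sqrt{- 6 j + \left(7 + \left(-6\right)^{2}\right)} = \sqrt{- 6 j + \left(7 + 36\right)} = \sqrt{- 6 j + 43} = \sqrt{43 - 6 j}$)
$\frac{1}{O{\left(-306,\frac{1}{-483 - 680} \right)} - 940229} = \frac{1}{\sqrt{43 - \frac{6}{-483 - 680}} - 940229} = \frac{1}{\sqrt{43 - \frac{6}{-1163}} - 940229} = \frac{1}{\sqrt{43 - - \frac{6}{1163}} - 940229} = \frac{1}{\sqrt{43 + \frac{6}{1163}} - 940229} = \frac{1}{\sqrt{\frac{50015}{1163}} - 940229} = \frac{1}{\frac{\sqrt{58167445}}{1163} - 940229} = \frac{1}{-940229 + \frac{\sqrt{58167445}}{1163}}$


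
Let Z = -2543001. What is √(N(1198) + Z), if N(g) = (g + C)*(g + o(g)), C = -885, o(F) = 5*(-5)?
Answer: 2*I*√543963 ≈ 1475.1*I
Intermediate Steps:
o(F) = -25
N(g) = (-885 + g)*(-25 + g) (N(g) = (g - 885)*(g - 25) = (-885 + g)*(-25 + g))
√(N(1198) + Z) = √((22125 + 1198² - 910*1198) - 2543001) = √((22125 + 1435204 - 1090180) - 2543001) = √(367149 - 2543001) = √(-2175852) = 2*I*√543963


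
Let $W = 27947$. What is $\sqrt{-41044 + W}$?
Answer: $i \sqrt{13097} \approx 114.44 i$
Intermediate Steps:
$\sqrt{-41044 + W} = \sqrt{-41044 + 27947} = \sqrt{-13097} = i \sqrt{13097}$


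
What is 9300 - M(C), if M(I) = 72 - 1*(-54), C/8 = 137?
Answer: 9174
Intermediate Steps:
C = 1096 (C = 8*137 = 1096)
M(I) = 126 (M(I) = 72 + 54 = 126)
9300 - M(C) = 9300 - 1*126 = 9300 - 126 = 9174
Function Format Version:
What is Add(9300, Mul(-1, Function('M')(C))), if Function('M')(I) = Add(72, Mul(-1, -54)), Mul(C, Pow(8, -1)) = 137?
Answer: 9174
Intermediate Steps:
C = 1096 (C = Mul(8, 137) = 1096)
Function('M')(I) = 126 (Function('M')(I) = Add(72, 54) = 126)
Add(9300, Mul(-1, Function('M')(C))) = Add(9300, Mul(-1, 126)) = Add(9300, -126) = 9174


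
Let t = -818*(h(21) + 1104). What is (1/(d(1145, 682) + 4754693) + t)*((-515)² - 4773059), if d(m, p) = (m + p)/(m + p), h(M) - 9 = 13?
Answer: 9870796205743579147/2377347 ≈ 4.1520e+12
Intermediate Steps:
h(M) = 22 (h(M) = 9 + 13 = 22)
d(m, p) = 1
t = -921068 (t = -818*(22 + 1104) = -818*1126 = -921068)
(1/(d(1145, 682) + 4754693) + t)*((-515)² - 4773059) = (1/(1 + 4754693) - 921068)*((-515)² - 4773059) = (1/4754694 - 921068)*(265225 - 4773059) = (1/4754694 - 921068)*(-4507834) = -4379396493191/4754694*(-4507834) = 9870796205743579147/2377347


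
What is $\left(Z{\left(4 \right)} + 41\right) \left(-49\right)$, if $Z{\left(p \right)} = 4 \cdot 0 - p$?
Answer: $-1813$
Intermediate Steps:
$Z{\left(p \right)} = - p$ ($Z{\left(p \right)} = 0 - p = - p$)
$\left(Z{\left(4 \right)} + 41\right) \left(-49\right) = \left(\left(-1\right) 4 + 41\right) \left(-49\right) = \left(-4 + 41\right) \left(-49\right) = 37 \left(-49\right) = -1813$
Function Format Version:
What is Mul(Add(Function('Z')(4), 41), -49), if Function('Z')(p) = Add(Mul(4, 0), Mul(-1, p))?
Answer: -1813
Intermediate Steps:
Function('Z')(p) = Mul(-1, p) (Function('Z')(p) = Add(0, Mul(-1, p)) = Mul(-1, p))
Mul(Add(Function('Z')(4), 41), -49) = Mul(Add(Mul(-1, 4), 41), -49) = Mul(Add(-4, 41), -49) = Mul(37, -49) = -1813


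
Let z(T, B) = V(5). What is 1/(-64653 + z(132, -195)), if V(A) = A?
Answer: -1/64648 ≈ -1.5468e-5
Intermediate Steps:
z(T, B) = 5
1/(-64653 + z(132, -195)) = 1/(-64653 + 5) = 1/(-64648) = -1/64648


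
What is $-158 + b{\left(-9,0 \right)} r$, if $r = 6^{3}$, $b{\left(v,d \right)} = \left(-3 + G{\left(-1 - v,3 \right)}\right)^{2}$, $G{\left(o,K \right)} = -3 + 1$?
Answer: $5242$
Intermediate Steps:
$G{\left(o,K \right)} = -2$
$b{\left(v,d \right)} = 25$ ($b{\left(v,d \right)} = \left(-3 - 2\right)^{2} = \left(-5\right)^{2} = 25$)
$r = 216$
$-158 + b{\left(-9,0 \right)} r = -158 + 25 \cdot 216 = -158 + 5400 = 5242$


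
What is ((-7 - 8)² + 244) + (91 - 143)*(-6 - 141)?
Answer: 8113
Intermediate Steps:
((-7 - 8)² + 244) + (91 - 143)*(-6 - 141) = ((-15)² + 244) - 52*(-147) = (225 + 244) + 7644 = 469 + 7644 = 8113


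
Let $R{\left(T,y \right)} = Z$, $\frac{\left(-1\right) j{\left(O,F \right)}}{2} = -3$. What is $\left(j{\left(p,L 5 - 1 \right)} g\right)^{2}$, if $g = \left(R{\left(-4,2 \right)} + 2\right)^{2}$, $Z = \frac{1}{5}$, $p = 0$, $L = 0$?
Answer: $\frac{527076}{625} \approx 843.32$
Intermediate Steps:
$j{\left(O,F \right)} = 6$ ($j{\left(O,F \right)} = \left(-2\right) \left(-3\right) = 6$)
$Z = \frac{1}{5} \approx 0.2$
$R{\left(T,y \right)} = \frac{1}{5}$
$g = \frac{121}{25}$ ($g = \left(\frac{1}{5} + 2\right)^{2} = \left(\frac{11}{5}\right)^{2} = \frac{121}{25} \approx 4.84$)
$\left(j{\left(p,L 5 - 1 \right)} g\right)^{2} = \left(6 \cdot \frac{121}{25}\right)^{2} = \left(\frac{726}{25}\right)^{2} = \frac{527076}{625}$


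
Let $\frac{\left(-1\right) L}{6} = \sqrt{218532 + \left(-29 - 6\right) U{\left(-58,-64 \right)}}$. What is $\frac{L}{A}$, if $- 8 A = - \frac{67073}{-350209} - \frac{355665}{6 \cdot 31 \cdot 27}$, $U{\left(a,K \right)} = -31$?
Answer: $- \frac{28139993568 \sqrt{219617}}{41406747793} \approx -318.48$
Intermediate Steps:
$A = \frac{41406747793}{4689998928}$ ($A = - \frac{- \frac{67073}{-350209} - \frac{355665}{6 \cdot 31 \cdot 27}}{8} = - \frac{\left(-67073\right) \left(- \frac{1}{350209}\right) - \frac{355665}{186 \cdot 27}}{8} = - \frac{\frac{67073}{350209} - \frac{355665}{5022}}{8} = - \frac{\frac{67073}{350209} - \frac{118555}{1674}}{8} = \left(- \frac{1}{8}\right) \left(- \frac{41406747793}{586249866}\right) = \frac{41406747793}{4689998928} \approx 8.8287$)
$L = - 6 \sqrt{219617}$ ($L = - 6 \sqrt{218532 + \left(-29 - 6\right) \left(-31\right)} = - 6 \sqrt{218532 - -1085} = - 6 \sqrt{218532 + 1085} = - 6 \sqrt{219617} \approx -2811.8$)
$\frac{L}{A} = \frac{\left(-6\right) \sqrt{219617}}{\frac{41406747793}{4689998928}} = - 6 \sqrt{219617} \cdot \frac{4689998928}{41406747793} = - \frac{28139993568 \sqrt{219617}}{41406747793}$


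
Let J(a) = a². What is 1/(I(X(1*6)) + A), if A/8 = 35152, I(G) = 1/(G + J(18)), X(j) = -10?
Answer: 314/88301825 ≈ 3.5560e-6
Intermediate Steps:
I(G) = 1/(324 + G) (I(G) = 1/(G + 18²) = 1/(G + 324) = 1/(324 + G))
A = 281216 (A = 8*35152 = 281216)
1/(I(X(1*6)) + A) = 1/(1/(324 - 10) + 281216) = 1/(1/314 + 281216) = 1/(88301825/314) = 314/88301825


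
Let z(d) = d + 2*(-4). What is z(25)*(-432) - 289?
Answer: -7633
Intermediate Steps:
z(d) = -8 + d (z(d) = d - 8 = -8 + d)
z(25)*(-432) - 289 = (-8 + 25)*(-432) - 289 = 17*(-432) - 289 = -7344 - 289 = -7633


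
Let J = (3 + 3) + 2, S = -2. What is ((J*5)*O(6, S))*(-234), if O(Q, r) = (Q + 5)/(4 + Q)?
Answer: -10296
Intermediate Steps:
J = 8 (J = 6 + 2 = 8)
O(Q, r) = (5 + Q)/(4 + Q)
((J*5)*O(6, S))*(-234) = ((8*5)*((5 + 6)/(4 + 6)))*(-234) = (40*(11/10))*(-234) = 44*(-234) = -10296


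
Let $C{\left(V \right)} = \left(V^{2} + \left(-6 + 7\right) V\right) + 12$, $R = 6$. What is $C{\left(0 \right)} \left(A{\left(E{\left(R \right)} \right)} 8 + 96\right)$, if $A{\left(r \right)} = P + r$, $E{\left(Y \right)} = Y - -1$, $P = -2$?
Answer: $1632$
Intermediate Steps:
$E{\left(Y \right)} = 1 + Y$ ($E{\left(Y \right)} = Y + 1 = 1 + Y$)
$C{\left(V \right)} = 12 + V + V^{2}$ ($C{\left(V \right)} = \left(V^{2} + 1 V\right) + 12 = \left(V^{2} + V\right) + 12 = \left(V + V^{2}\right) + 12 = 12 + V + V^{2}$)
$A{\left(r \right)} = -2 + r$
$C{\left(0 \right)} \left(A{\left(E{\left(R \right)} \right)} 8 + 96\right) = \left(12 + 0 + 0^{2}\right) \left(\left(-2 + \left(1 + 6\right)\right) 8 + 96\right) = \left(12 + 0 + 0\right) \left(\left(-2 + 7\right) 8 + 96\right) = 12 \left(5 \cdot 8 + 96\right) = 12 \left(40 + 96\right) = 12 \cdot 136 = 1632$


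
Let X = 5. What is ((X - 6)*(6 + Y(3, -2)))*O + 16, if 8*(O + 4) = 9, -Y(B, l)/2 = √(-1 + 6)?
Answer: 133/4 - 23*√5/4 ≈ 20.393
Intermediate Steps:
Y(B, l) = -2*√5 (Y(B, l) = -2*√(-1 + 6) = -2*√5)
O = -23/8 (O = -4 + (⅛)*9 = -4 + 9/8 = -23/8 ≈ -2.8750)
((X - 6)*(6 + Y(3, -2)))*O + 16 = ((5 - 6)*(6 - 2*√5))*(-23/8) + 16 = -(6 - 2*√5)*(-23/8) + 16 = (-6 + 2*√5)*(-23/8) + 16 = (69/4 - 23*√5/4) + 16 = 133/4 - 23*√5/4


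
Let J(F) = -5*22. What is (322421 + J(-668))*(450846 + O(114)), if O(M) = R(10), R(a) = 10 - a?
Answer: 145312625106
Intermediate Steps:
O(M) = 0 (O(M) = 10 - 1*10 = 10 - 10 = 0)
J(F) = -110
(322421 + J(-668))*(450846 + O(114)) = (322421 - 110)*(450846 + 0) = 322311*450846 = 145312625106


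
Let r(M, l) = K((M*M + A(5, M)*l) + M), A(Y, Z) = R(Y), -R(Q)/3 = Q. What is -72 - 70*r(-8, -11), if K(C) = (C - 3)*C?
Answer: -3372532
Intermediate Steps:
R(Q) = -3*Q
A(Y, Z) = -3*Y
K(C) = C*(-3 + C) (K(C) = (-3 + C)*C = C*(-3 + C))
r(M, l) = (M + M² - 15*l)*(-3 + M + M² - 15*l) (r(M, l) = ((M*M + (-3*5)*l) + M)*(-3 + ((M*M + (-3*5)*l) + M)) = ((M² - 15*l) + M)*(-3 + ((M² - 15*l) + M)) = (M + M² - 15*l)*(-3 + (M + M² - 15*l)) = (M + M² - 15*l)*(-3 + M + M² - 15*l))
-72 - 70*r(-8, -11) = -72 - 70*(-8 + (-8)² - 15*(-11))*(-3 - 8 + (-8)² - 15*(-11)) = -72 - 70*(-8 + 64 + 165)*(-3 - 8 + 64 + 165) = -72 - 15470*218 = -72 - 70*48178 = -72 - 3372460 = -3372532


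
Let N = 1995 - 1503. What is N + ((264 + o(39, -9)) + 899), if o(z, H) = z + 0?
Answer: 1694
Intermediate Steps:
o(z, H) = z
N = 492
N + ((264 + o(39, -9)) + 899) = 492 + ((264 + 39) + 899) = 492 + (303 + 899) = 492 + 1202 = 1694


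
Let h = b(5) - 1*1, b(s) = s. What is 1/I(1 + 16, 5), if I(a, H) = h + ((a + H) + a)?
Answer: 1/43 ≈ 0.023256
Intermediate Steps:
h = 4 (h = 5 - 1*1 = 5 - 1 = 4)
I(a, H) = 4 + H + 2*a (I(a, H) = 4 + ((a + H) + a) = 4 + ((H + a) + a) = 4 + (H + 2*a) = 4 + H + 2*a)
1/I(1 + 16, 5) = 1/(4 + 5 + 2*(1 + 16)) = 1/(4 + 5 + 2*17) = 1/(4 + 5 + 34) = 1/43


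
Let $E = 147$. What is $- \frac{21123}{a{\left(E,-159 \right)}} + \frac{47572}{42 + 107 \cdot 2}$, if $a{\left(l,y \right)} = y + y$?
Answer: $\frac{855641}{3392} \approx 252.25$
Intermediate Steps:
$a{\left(l,y \right)} = 2 y$
$- \frac{21123}{a{\left(E,-159 \right)}} + \frac{47572}{42 + 107 \cdot 2} = - \frac{21123}{2 \left(-159\right)} + \frac{47572}{42 + 107 \cdot 2} = - \frac{21123}{-318} + \frac{47572}{42 + 214} = \left(-21123\right) \left(- \frac{1}{318}\right) + \frac{47572}{256} = \frac{7041}{106} + 47572 \cdot \frac{1}{256} = \frac{7041}{106} + \frac{11893}{64} = \frac{855641}{3392}$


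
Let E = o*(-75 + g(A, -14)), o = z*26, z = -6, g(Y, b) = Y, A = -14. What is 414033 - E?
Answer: 400149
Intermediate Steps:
o = -156 (o = -6*26 = -156)
E = 13884 (E = -156*(-75 - 14) = -156*(-89) = 13884)
414033 - E = 414033 - 1*13884 = 414033 - 13884 = 400149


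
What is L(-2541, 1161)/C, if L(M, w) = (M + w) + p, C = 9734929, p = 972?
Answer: -408/9734929 ≈ -4.1911e-5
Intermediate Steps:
L(M, w) = 972 + M + w (L(M, w) = (M + w) + 972 = 972 + M + w)
L(-2541, 1161)/C = (972 - 2541 + 1161)/9734929 = -408*1/9734929 = -408/9734929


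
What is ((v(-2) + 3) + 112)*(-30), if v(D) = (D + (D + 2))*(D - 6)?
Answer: -3930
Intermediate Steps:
v(D) = (-6 + D)*(2 + 2*D) (v(D) = (D + (2 + D))*(-6 + D) = (2 + 2*D)*(-6 + D) = (-6 + D)*(2 + 2*D))
((v(-2) + 3) + 112)*(-30) = (((-12 - 10*(-2) + 2*(-2)**2) + 3) + 112)*(-30) = (((-12 + 20 + 2*4) + 3) + 112)*(-30) = (((-12 + 20 + 8) + 3) + 112)*(-30) = ((16 + 3) + 112)*(-30) = (19 + 112)*(-30) = 131*(-30) = -3930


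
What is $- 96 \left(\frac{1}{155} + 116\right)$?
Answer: $- \frac{1726176}{155} \approx -11137.0$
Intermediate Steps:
$- 96 \left(\frac{1}{155} + 116\right) = \left(-96\right) \frac{17981}{155} = - \frac{1726176}{155}$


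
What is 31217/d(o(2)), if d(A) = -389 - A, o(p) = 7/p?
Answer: -62434/785 ≈ -79.534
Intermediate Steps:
31217/d(o(2)) = 31217/(-389 - 7/2) = 31217/(-785/2) = 31217*(-2/785) = -62434/785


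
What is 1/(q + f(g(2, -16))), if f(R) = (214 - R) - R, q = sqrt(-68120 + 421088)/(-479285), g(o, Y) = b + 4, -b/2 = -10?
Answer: 19066271231675/3165001024281566 + 479285*sqrt(88242)/3165001024281566 ≈ 0.0060241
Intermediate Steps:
b = 20 (b = -2*(-10) = 20)
g(o, Y) = 24 (g(o, Y) = 20 + 4 = 24)
q = -2*sqrt(88242)/479285 (q = sqrt(352968)*(-1/479285) = (2*sqrt(88242))*(-1/479285) = -2*sqrt(88242)/479285 ≈ -0.0012396)
f(R) = 214 - 2*R
1/(q + f(g(2, -16))) = 1/(-2*sqrt(88242)/479285 + (214 - 2*24)) = 1/(-2*sqrt(88242)/479285 + (214 - 48)) = 1/(-2*sqrt(88242)/479285 + 166) = 1/(166 - 2*sqrt(88242)/479285)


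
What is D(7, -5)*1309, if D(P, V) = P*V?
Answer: -45815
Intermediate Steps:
D(7, -5)*1309 = (7*(-5))*1309 = -35*1309 = -45815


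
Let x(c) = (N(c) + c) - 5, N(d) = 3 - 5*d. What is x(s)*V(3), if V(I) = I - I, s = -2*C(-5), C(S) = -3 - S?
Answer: 0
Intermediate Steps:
s = -4 (s = -2*(-3 - 1*(-5)) = -2*(-3 + 5) = -2*2 = -4)
x(c) = -2 - 4*c (x(c) = ((3 - 5*c) + c) - 5 = (3 - 4*c) - 5 = -2 - 4*c)
V(I) = 0
x(s)*V(3) = (-2 - 4*(-4))*0 = (-2 + 16)*0 = 14*0 = 0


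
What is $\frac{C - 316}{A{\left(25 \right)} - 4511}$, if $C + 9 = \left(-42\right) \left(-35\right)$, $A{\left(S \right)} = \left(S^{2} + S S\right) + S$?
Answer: $- \frac{1145}{3236} \approx -0.35383$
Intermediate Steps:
$A{\left(S \right)} = S + 2 S^{2}$ ($A{\left(S \right)} = \left(S^{2} + S^{2}\right) + S = 2 S^{2} + S = S + 2 S^{2}$)
$C = 1461$ ($C = -9 - -1470 = -9 + 1470 = 1461$)
$\frac{C - 316}{A{\left(25 \right)} - 4511} = \frac{1461 - 316}{25 \left(1 + 2 \cdot 25\right) - 4511} = \frac{1145}{25 \left(1 + 50\right) - 4511} = \frac{1145}{25 \cdot 51 - 4511} = \frac{1145}{1275 - 4511} = \frac{1145}{-3236} = 1145 \left(- \frac{1}{3236}\right) = - \frac{1145}{3236}$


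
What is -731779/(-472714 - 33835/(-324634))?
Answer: 237560343886/153459002841 ≈ 1.5480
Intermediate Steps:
-731779/(-472714 - 33835/(-324634)) = -731779/(-472714 - 33835*(-1)/324634) = -731779/(-472714 - 1*(-33835/324634)) = -731779/(-472714 + 33835/324634) = -731779/(-153459002841/324634) = -731779*(-324634/153459002841) = 237560343886/153459002841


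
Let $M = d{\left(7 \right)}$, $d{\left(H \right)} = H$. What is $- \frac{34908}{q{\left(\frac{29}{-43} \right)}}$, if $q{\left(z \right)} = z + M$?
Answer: $- \frac{375261}{68} \approx -5518.5$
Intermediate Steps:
$M = 7$
$q{\left(z \right)} = 7 + z$ ($q{\left(z \right)} = z + 7 = 7 + z$)
$- \frac{34908}{q{\left(\frac{29}{-43} \right)}} = - \frac{34908}{7 + \frac{29}{-43}} = - \frac{34908}{7 + 29 \left(- \frac{1}{43}\right)} = - \frac{34908}{7 - \frac{29}{43}} = - \frac{34908}{\frac{272}{43}} = \left(-34908\right) \frac{43}{272} = - \frac{375261}{68}$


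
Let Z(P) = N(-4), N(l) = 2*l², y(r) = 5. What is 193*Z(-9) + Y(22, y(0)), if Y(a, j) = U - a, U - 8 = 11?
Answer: 6173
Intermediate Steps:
U = 19 (U = 8 + 11 = 19)
Y(a, j) = 19 - a
Z(P) = 32 (Z(P) = 2*(-4)² = 2*16 = 32)
193*Z(-9) + Y(22, y(0)) = 193*32 + (19 - 1*22) = 6176 + (19 - 22) = 6176 - 3 = 6173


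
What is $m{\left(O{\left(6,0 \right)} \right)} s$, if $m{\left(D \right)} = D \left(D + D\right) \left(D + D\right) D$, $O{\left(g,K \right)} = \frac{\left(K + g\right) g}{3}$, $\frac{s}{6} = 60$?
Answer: $29859840$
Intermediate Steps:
$s = 360$ ($s = 6 \cdot 60 = 360$)
$O{\left(g,K \right)} = \frac{g \left(K + g\right)}{3}$ ($O{\left(g,K \right)} = g \left(K + g\right) \frac{1}{3} = \frac{g \left(K + g\right)}{3}$)
$m{\left(D \right)} = 4 D^{4}$ ($m{\left(D \right)} = D 2 D 2 D D = D 4 D^{2} D = 4 D^{3} D = 4 D^{4}$)
$m{\left(O{\left(6,0 \right)} \right)} s = 4 \left(\frac{1}{3} \cdot 6 \left(0 + 6\right)\right)^{4} \cdot 360 = 4 \left(\frac{1}{3} \cdot 6 \cdot 6\right)^{4} \cdot 360 = 4 \cdot 12^{4} \cdot 360 = 4 \cdot 20736 \cdot 360 = 82944 \cdot 360 = 29859840$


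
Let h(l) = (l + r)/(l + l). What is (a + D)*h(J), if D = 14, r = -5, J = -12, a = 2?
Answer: 34/3 ≈ 11.333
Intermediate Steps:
h(l) = (-5 + l)/(2*l) (h(l) = (l - 5)/(l + l) = (-5 + l)/((2*l)) = (-5 + l)*(1/(2*l)) = (-5 + l)/(2*l))
(a + D)*h(J) = (2 + 14)*((1/2)*(-5 - 12)/(-12)) = 16*((1/2)*(-1/12)*(-17)) = 16*(17/24) = 34/3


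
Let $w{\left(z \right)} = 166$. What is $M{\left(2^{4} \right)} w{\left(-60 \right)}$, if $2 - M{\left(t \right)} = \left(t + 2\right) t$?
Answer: $-47476$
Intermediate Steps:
$M{\left(t \right)} = 2 - t \left(2 + t\right)$ ($M{\left(t \right)} = 2 - \left(t + 2\right) t = 2 - \left(2 + t\right) t = 2 - t \left(2 + t\right)$)
$M{\left(2^{4} \right)} w{\left(-60 \right)} = \left(2 - \left(2^{4}\right)^{2} - 2 \cdot 2^{4}\right) 166 = \left(2 - 16^{2} - 32\right) 166 = \left(2 - 256 - 32\right) 166 = \left(-286\right) 166 = -47476$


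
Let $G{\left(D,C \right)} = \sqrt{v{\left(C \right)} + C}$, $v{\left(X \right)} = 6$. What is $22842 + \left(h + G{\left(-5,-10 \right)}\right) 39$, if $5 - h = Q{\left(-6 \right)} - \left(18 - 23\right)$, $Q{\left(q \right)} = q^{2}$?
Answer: $21438 + 78 i \approx 21438.0 + 78.0 i$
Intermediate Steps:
$G{\left(D,C \right)} = \sqrt{6 + C}$
$h = -36$ ($h = 5 - \left(\left(-6\right)^{2} - \left(18 - 23\right)\right) = 5 - \left(36 - -5\right) = 5 - \left(36 + 5\right) = 5 - 41 = -36$)
$22842 + \left(h + G{\left(-5,-10 \right)}\right) 39 = 22842 + \left(-36 + \sqrt{6 - 10}\right) 39 = 22842 + \left(-36 + \sqrt{-4}\right) 39 = 22842 + \left(-36 + 2 i\right) 39 = 22842 - \left(1404 - 78 i\right) = 21438 + 78 i$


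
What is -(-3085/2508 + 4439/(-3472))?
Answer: 5461033/2176944 ≈ 2.5086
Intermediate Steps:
-(-3085/2508 + 4439/(-3472)) = -(-3085*1/2508 + 4439*(-1/3472)) = -(-3085/2508 - 4439/3472) = -1*(-5461033/2176944) = 5461033/2176944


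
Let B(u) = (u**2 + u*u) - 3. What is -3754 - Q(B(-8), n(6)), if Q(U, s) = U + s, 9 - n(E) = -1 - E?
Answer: -3895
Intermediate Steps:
n(E) = 10 + E (n(E) = 9 - (-1 - E) = 9 + (1 + E) = 10 + E)
B(u) = -3 + 2*u**2 (B(u) = (u**2 + u**2) - 3 = 2*u**2 - 3 = -3 + 2*u**2)
-3754 - Q(B(-8), n(6)) = -3754 - ((-3 + 2*(-8)**2) + (10 + 6)) = -3754 - ((-3 + 2*64) + 16) = -3754 - ((-3 + 128) + 16) = -3754 - (125 + 16) = -3754 - 1*141 = -3754 - 141 = -3895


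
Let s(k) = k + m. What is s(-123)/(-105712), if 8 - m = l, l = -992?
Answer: -877/105712 ≈ -0.0082961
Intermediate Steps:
m = 1000 (m = 8 - 1*(-992) = 8 + 992 = 1000)
s(k) = 1000 + k (s(k) = k + 1000 = 1000 + k)
s(-123)/(-105712) = (1000 - 123)/(-105712) = 877*(-1/105712) = -877/105712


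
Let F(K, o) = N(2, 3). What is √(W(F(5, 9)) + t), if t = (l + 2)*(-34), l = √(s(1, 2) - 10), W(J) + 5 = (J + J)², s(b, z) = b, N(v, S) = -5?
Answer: √(27 - 102*I) ≈ 8.1398 - 6.2655*I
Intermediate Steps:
F(K, o) = -5
W(J) = -5 + 4*J² (W(J) = -5 + (J + J)² = -5 + (2*J)² = -5 + 4*J²)
l = 3*I (l = √(1 - 10) = √(-9) = 3*I ≈ 3.0*I)
t = -68 - 102*I (t = (3*I + 2)*(-34) = (2 + 3*I)*(-34) = -68 - 102*I ≈ -68.0 - 102.0*I)
√(W(F(5, 9)) + t) = √((-5 + 4*(-5)²) + (-68 - 102*I)) = √((-5 + 4*25) + (-68 - 102*I)) = √((-5 + 100) + (-68 - 102*I)) = √(95 + (-68 - 102*I)) = √(27 - 102*I)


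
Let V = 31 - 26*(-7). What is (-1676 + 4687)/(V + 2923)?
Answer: 3011/3136 ≈ 0.96014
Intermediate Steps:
V = 213 (V = 31 + 182 = 213)
(-1676 + 4687)/(V + 2923) = (-1676 + 4687)/(213 + 2923) = 3011/3136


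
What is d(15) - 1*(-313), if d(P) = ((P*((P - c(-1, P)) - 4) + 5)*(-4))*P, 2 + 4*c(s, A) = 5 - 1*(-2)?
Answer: -8762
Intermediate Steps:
c(s, A) = 5/4 (c(s, A) = -½ + (5 - 1*(-2))/4 = -½ + (5 + 2)/4 = -½ + (¼)*7 = -½ + 7/4 = 5/4)
d(P) = P*(-20 - 4*P*(-21/4 + P)) (d(P) = ((P*((P - 1*5/4) - 4) + 5)*(-4))*P = ((P*((P - 5/4) - 4) + 5)*(-4))*P = ((P*((-5/4 + P) - 4) + 5)*(-4))*P = ((P*(-21/4 + P) + 5)*(-4))*P = ((5 + P*(-21/4 + P))*(-4))*P = (-20 - 4*P*(-21/4 + P))*P = P*(-20 - 4*P*(-21/4 + P)))
d(15) - 1*(-313) = 15*(-20 - 4*15² + 21*15) - 1*(-313) = 15*(-20 - 4*225 + 315) + 313 = 15*(-20 - 900 + 315) + 313 = 15*(-605) + 313 = -9075 + 313 = -8762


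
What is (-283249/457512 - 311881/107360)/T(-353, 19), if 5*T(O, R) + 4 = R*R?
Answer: -1967033099/39852955296 ≈ -0.049357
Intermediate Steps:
T(O, R) = -4/5 + R**2/5 (T(O, R) = -4/5 + (R*R)/5 = -4/5 + R**2/5)
(-283249/457512 - 311881/107360)/T(-353, 19) = (-283249/457512 - 311881/107360)/(-4/5 + (1/5)*19**2) = (-283249*1/457512 - 311881*1/107360)/(-4/5 + (1/5)*361) = (-283249/457512 - 311881/107360)/(-4/5 + 361/5) = -1967033099/(558164640*357/5) = -1967033099/558164640*5/357 = -1967033099/39852955296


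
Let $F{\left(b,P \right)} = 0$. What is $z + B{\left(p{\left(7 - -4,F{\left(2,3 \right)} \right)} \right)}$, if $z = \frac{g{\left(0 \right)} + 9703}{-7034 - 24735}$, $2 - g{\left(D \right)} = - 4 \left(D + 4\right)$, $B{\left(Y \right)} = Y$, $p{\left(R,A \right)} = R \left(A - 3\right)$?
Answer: $- \frac{1058098}{31769} \approx -33.306$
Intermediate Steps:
$p{\left(R,A \right)} = R \left(-3 + A\right)$
$g{\left(D \right)} = 18 + 4 D$ ($g{\left(D \right)} = 2 - - 4 \left(D + 4\right) = 2 - - 4 \left(4 + D\right) = 2 - \left(-16 - 4 D\right) = 2 + \left(16 + 4 D\right) = 18 + 4 D$)
$z = - \frac{9721}{31769}$ ($z = \frac{\left(18 + 4 \cdot 0\right) + 9703}{-7034 - 24735} = \frac{\left(18 + 0\right) + 9703}{-31769} = \left(18 + 9703\right) \left(- \frac{1}{31769}\right) = 9721 \left(- \frac{1}{31769}\right) = - \frac{9721}{31769} \approx -0.30599$)
$z + B{\left(p{\left(7 - -4,F{\left(2,3 \right)} \right)} \right)} = - \frac{9721}{31769} + \left(7 - -4\right) \left(-3 + 0\right) = - \frac{9721}{31769} + \left(7 + 4\right) \left(-3\right) = - \frac{9721}{31769} + 11 \left(-3\right) = - \frac{9721}{31769} - 33 = - \frac{1058098}{31769}$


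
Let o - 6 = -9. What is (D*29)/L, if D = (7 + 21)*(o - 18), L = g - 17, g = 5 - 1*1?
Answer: 17052/13 ≈ 1311.7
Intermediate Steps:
o = -3 (o = 6 - 9 = -3)
g = 4 (g = 5 - 1 = 4)
L = -13 (L = 4 - 17 = -13)
D = -588 (D = (7 + 21)*(-3 - 18) = 28*(-21) = -588)
(D*29)/L = -588*29/(-13) = -17052*(-1/13) = 17052/13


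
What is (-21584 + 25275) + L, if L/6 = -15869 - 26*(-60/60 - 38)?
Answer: -85439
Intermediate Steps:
L = -89130 (L = 6*(-15869 - 26*(-60/60 - 38)) = 6*(-15869 - 26*(-60*1/60 - 38)) = 6*(-15869 - 26*(-1 - 38)) = 6*(-15869 - 26*(-39)) = 6*(-15869 + 1014) = 6*(-14855) = -89130)
(-21584 + 25275) + L = (-21584 + 25275) - 89130 = 3691 - 89130 = -85439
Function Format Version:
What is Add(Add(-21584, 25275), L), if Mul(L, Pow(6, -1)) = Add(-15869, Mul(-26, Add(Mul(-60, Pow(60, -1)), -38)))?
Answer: -85439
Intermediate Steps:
L = -89130 (L = Mul(6, Add(-15869, Mul(-26, Add(Mul(-60, Pow(60, -1)), -38)))) = Mul(6, Add(-15869, Mul(-26, Add(Mul(-60, Rational(1, 60)), -38)))) = Mul(6, Add(-15869, Mul(-26, Add(-1, -38)))) = Mul(6, Add(-15869, Mul(-26, -39))) = Mul(6, Add(-15869, 1014)) = Mul(6, -14855) = -89130)
Add(Add(-21584, 25275), L) = Add(Add(-21584, 25275), -89130) = Add(3691, -89130) = -85439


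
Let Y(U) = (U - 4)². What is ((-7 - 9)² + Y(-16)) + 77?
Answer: 733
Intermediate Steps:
Y(U) = (-4 + U)²
((-7 - 9)² + Y(-16)) + 77 = ((-7 - 9)² + (-4 - 16)²) + 77 = ((-16)² + (-20)²) + 77 = (256 + 400) + 77 = 656 + 77 = 733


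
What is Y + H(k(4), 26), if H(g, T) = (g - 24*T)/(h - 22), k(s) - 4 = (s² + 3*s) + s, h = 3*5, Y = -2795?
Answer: -2711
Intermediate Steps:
h = 15
k(s) = 4 + s² + 4*s (k(s) = 4 + ((s² + 3*s) + s) = 4 + (s² + 4*s) = 4 + s² + 4*s)
H(g, T) = -g/7 + 24*T/7 (H(g, T) = (g - 24*T)/(15 - 22) = (g - 24*T)/(-7) = (g - 24*T)*(-⅐) = -g/7 + 24*T/7)
Y + H(k(4), 26) = -2795 + (-(4 + 4² + 4*4)/7 + (24/7)*26) = -2795 + (-(4 + 16 + 16)/7 + 624/7) = -2795 + (-⅐*36 + 624/7) = -2795 + (-36/7 + 624/7) = -2795 + 84 = -2711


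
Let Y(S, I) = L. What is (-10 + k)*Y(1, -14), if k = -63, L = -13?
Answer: 949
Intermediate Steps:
Y(S, I) = -13
(-10 + k)*Y(1, -14) = (-10 - 63)*(-13) = -73*(-13) = 949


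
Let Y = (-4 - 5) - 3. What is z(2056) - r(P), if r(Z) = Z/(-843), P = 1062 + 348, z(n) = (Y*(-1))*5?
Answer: 17330/281 ≈ 61.673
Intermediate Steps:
Y = -12 (Y = -9 - 3 = -12)
z(n) = 60 (z(n) = -12*(-1)*5 = 12*5 = 60)
P = 1410
r(Z) = -Z/843 (r(Z) = Z*(-1/843) = -Z/843)
z(2056) - r(P) = 60 - (-1)*1410/843 = 60 - 1*(-470/281) = 60 + 470/281 = 17330/281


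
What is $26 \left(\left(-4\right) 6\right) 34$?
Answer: $-21216$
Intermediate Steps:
$26 \left(\left(-4\right) 6\right) 34 = 26 \left(-24\right) 34 = \left(-624\right) 34 = -21216$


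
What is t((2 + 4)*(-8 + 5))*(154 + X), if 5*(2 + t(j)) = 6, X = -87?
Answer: -268/5 ≈ -53.600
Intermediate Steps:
t(j) = -⅘ (t(j) = -2 + (⅕)*6 = -2 + 6/5 = -⅘)
t((2 + 4)*(-8 + 5))*(154 + X) = -4*(154 - 87)/5 = -⅘*67 = -268/5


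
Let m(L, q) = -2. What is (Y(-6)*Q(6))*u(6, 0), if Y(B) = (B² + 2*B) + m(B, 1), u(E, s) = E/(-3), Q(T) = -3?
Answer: 132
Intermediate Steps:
u(E, s) = -E/3 (u(E, s) = E*(-⅓) = -E/3)
Y(B) = -2 + B² + 2*B (Y(B) = (B² + 2*B) - 2 = -2 + B² + 2*B)
(Y(-6)*Q(6))*u(6, 0) = ((-2 + (-6)² + 2*(-6))*(-3))*(-⅓*6) = ((-2 + 36 - 12)*(-3))*(-2) = (22*(-3))*(-2) = -66*(-2) = 132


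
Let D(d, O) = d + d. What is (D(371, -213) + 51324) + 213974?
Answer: 266040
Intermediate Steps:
D(d, O) = 2*d
(D(371, -213) + 51324) + 213974 = (2*371 + 51324) + 213974 = (742 + 51324) + 213974 = 52066 + 213974 = 266040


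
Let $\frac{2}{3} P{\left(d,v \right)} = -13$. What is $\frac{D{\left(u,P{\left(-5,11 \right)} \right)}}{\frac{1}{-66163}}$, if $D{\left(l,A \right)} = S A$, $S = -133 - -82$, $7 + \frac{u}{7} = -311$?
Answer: $- \frac{131598207}{2} \approx -6.5799 \cdot 10^{7}$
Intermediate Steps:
$P{\left(d,v \right)} = - \frac{39}{2}$ ($P{\left(d,v \right)} = \frac{3}{2} \left(-13\right) = - \frac{39}{2}$)
$u = -2226$ ($u = -49 + 7 \left(-311\right) = -49 - 2177 = -2226$)
$S = -51$ ($S = -133 + 82 = -51$)
$D{\left(l,A \right)} = - 51 A$
$\frac{D{\left(u,P{\left(-5,11 \right)} \right)}}{\frac{1}{-66163}} = \frac{\left(-51\right) \left(- \frac{39}{2}\right)}{\frac{1}{-66163}} = \frac{1989}{2 \left(- \frac{1}{66163}\right)} = \frac{1989}{2} \left(-66163\right) = - \frac{131598207}{2}$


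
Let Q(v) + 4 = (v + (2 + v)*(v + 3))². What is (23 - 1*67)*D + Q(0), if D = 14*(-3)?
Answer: 1880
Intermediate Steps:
Q(v) = -4 + (v + (2 + v)*(3 + v))² (Q(v) = -4 + (v + (2 + v)*(v + 3))² = -4 + (v + (2 + v)*(3 + v))²)
D = -42
(23 - 1*67)*D + Q(0) = (23 - 1*67)*(-42) + (-4 + (6 + 0² + 6*0)²) = (23 - 67)*(-42) + (-4 + (6 + 0 + 0)²) = -44*(-42) + (-4 + 6²) = 1848 + (-4 + 36) = 1848 + 32 = 1880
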